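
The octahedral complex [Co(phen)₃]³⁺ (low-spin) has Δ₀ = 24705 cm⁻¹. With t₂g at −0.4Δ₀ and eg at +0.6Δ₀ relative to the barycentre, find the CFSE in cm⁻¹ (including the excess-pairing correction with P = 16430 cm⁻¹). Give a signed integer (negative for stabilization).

phen is neutral, so the +3 overall charge sits on Co: oxidation state +3.
Co is in group 9, so Co³⁺ is d⁶ (9 − 3 = 6).
Configuration: t₂g⁶ eg⁰.
Orbital CFSE = 6(-0.4) + 0(0.6) = -2.4Δ₀ = -2.4 × 24705 = -59292 cm⁻¹.
High-spin d⁶ would be t₂g⁴ eg² with 1 pair; low-spin has 3, so 2 excess pairs cost +2P = +32860 cm⁻¹.
Combining: -59292 + 32860 = -26432 cm⁻¹.

-26432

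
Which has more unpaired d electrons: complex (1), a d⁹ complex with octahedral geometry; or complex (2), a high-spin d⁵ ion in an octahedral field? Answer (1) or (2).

(1): For octahedral d⁹ the high- and low-spin configurations coincide; t2g^6 e_g^3 → 1 unpaired.
(2): t2g^3 e_g^2 → 5 unpaired.
So (2) has more unpaired electrons.

(2)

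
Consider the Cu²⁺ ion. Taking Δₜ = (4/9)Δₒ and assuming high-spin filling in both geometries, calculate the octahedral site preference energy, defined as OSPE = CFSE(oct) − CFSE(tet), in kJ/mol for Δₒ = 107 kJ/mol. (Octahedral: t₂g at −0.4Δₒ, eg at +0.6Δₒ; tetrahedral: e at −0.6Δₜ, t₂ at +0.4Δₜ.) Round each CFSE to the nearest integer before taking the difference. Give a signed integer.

Cu sits in group 11; removing 2 electrons leaves Cu²⁺ with 11 − 2 = 9 d electrons.
In an octahedral site d⁹ (HS) is t₂g⁶ eg³, giving CFSE(oct) = -0.6Δₒ = -64 kJ/mol.
Tetrahedral e⁴ t₂⁵ gives -0.4Δₜ = -0.4 × (4/9) × 107 = -19 kJ/mol.
Subtracting, OSPE = -64 − (-19) = -45 kJ/mol.

-45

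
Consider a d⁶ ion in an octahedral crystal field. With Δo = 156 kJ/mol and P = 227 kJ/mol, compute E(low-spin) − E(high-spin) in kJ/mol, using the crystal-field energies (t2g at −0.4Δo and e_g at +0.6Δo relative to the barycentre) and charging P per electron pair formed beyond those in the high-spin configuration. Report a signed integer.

High-spin d⁶ fills as t2g^4 e_g^2 with CFSE 4(−0.4) + 2(+0.6) = -0.4Δo = -62 kJ/mol.
Low-spin t2g^6 e_g^0 gives -2.4Δo = -374 kJ/mol, but forming 2 extra pairs costs 2P = 454 kJ/mol, so E(LS) = -374 + 454 = 80 kJ/mol.
E(LS) − E(HS) = 80 − (-62) = 142 kJ/mol.

142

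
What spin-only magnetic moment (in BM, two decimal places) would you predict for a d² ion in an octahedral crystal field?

Configuration: t2g^2 e_g^0 → 2 unpaired electrons.
μ(spin-only) = √[2(2+2)] = √8 ≈ 2.83 BM.

2.83 BM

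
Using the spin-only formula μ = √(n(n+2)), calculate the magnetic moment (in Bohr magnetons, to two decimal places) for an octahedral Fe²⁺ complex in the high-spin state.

4.90 Bohr magnetons

Fe is in group 8, so Fe²⁺ is d⁶ (8 − 2 = 6).
Configuration: t2g^4 e_g^2 → 4 unpaired electrons.
μ(spin-only) = √[4(4+2)] = √24 ≈ 4.90 Bohr magnetons.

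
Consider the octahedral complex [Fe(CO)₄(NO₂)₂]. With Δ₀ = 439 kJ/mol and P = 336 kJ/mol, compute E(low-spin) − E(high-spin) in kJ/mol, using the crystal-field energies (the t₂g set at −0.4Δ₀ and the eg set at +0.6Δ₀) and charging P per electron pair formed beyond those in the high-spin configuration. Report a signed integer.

-206

Ligand charges: 4×(+0) from CO and 2×(-1) from NO₂⁻ sum to -2; with overall charge +0, Fe is +2.
Group 8 minus oxidation state +2 gives a d⁶ configuration for Fe²⁺.
In the high-spin limit (t₂g⁴ eg²) the orbital term is -0.4Δ₀ = -176 kJ/mol, with no excess pairing.
For low-spin the configuration is t₂g⁶ eg⁰: orbital energy -2.4 × 439 = -1054 kJ/mol, and 2 additional pairs relative to high-spin add 672 kJ/mol, giving -382 kJ/mol.
Thus E(LS) − E(HS) = -206 kJ/mol.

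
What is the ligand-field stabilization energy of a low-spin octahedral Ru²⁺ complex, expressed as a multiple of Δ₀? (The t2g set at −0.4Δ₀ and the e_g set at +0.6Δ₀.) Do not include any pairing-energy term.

Ru sits in group 8; removing 2 electrons leaves Ru²⁺ with 8 − 2 = 6 d electrons.
Configuration: t2g^6 e_g^0.
CFSE = 6(-0.4Δ₀) + 0(0.6Δ₀) = -2.4Δ₀ + 0.0Δ₀ = -2.4Δ₀.

-2.4 Δ₀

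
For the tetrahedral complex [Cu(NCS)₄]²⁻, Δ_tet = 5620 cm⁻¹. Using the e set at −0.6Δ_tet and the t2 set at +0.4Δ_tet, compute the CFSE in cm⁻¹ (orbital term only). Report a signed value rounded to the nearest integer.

Each NCS⁻ contributes -1; 4 × (-1) = -4. With overall charge -2, Cu is in the +2 oxidation state.
Group 11 minus oxidation state +2 gives a d⁹ configuration for Cu²⁺.
Tetrahedral fields are weak (Δₜ ≈ 4/9 Δₒ), so electrons fill high-spin.
The d⁹ electrons fill as e^4 t2^5.
Orbital CFSE = 4(-0.6) + 5(0.4) = -0.4Δ_tet = -0.4 × 5620 = -2248 cm⁻¹.

-2248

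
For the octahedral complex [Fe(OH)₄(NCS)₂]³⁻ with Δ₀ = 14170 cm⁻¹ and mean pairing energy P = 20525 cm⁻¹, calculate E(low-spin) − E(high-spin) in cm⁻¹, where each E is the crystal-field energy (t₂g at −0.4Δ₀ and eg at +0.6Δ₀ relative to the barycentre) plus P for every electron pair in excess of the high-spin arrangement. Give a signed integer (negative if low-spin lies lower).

12710

Ligand charges: 4×(-1) from OH⁻ and 2×(-1) from NCS⁻ sum to -6; with overall charge -3, Fe is +3.
Fe³⁺: group 8, so d-count = 8 − 3 = 5.
High-spin: t₂g³ eg², CFSE = 0.0Δ₀ = 0 cm⁻¹.
For low-spin the configuration is t₂g⁵ eg⁰: orbital energy -2.0 × 14170 = -28340 cm⁻¹, and 2 additional pairs relative to high-spin add 41050 cm⁻¹, giving 12710 cm⁻¹.
Thus E(LS) − E(HS) = 12710 cm⁻¹.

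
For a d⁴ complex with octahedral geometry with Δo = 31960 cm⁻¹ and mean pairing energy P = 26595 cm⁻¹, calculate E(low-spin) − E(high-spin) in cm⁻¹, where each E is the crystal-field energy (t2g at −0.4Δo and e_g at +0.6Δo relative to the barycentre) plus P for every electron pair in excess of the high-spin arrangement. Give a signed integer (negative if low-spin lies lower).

-5365

High-spin d⁴ fills as t2g^3 e_g^1 with CFSE 3(−0.4) + 1(+0.6) = -0.6Δo = -19176 cm⁻¹.
Low-spin t2g^4 e_g^0 gives -1.6Δo = -51136 cm⁻¹, but forming 1 extra pair costs 1P = 26595 cm⁻¹, so E(LS) = -51136 + 26595 = -24541 cm⁻¹.
The difference is -24541 − (-19176) = -5365 cm⁻¹, so low-spin lies lower.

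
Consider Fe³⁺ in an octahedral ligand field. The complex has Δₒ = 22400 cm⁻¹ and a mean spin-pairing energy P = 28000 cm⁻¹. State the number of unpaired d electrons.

5

Group 8 minus oxidation state +3 gives a d⁵ configuration for Fe³⁺.
With Δₒ < P the complex is high-spin.
Filling d⁵ accordingly: t₂g³ eg².
Unpaired electrons: 5.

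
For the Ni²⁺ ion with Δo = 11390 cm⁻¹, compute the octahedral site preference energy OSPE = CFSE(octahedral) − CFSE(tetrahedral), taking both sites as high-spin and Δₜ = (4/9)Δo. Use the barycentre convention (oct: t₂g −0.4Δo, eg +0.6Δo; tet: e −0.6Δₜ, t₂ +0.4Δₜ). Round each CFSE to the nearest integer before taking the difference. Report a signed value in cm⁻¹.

Ni²⁺: group 10, so d-count = 10 − 2 = 8.
In an octahedral site d⁸ (HS) is t₂g⁶ eg², giving CFSE(oct) = -1.2Δo = -13668 cm⁻¹.
Tetrahedral e⁴ t₂⁴ gives -0.8Δₜ = -0.8 × (4/9) × 11390 = -4050 cm⁻¹.
Subtracting, OSPE = -13668 − (-4050) = -9618 cm⁻¹.

-9618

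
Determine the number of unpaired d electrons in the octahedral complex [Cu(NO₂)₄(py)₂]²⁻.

1

Ligand charges: 4×(-1) from NO₂⁻ and 2×(+0) from py sum to -4; with overall charge -2, Cu is +2.
Cu is in group 11, so Cu²⁺ is d⁹ (11 − 2 = 9).
Configuration: t₂g⁶ eg³, giving 1 unpaired electron.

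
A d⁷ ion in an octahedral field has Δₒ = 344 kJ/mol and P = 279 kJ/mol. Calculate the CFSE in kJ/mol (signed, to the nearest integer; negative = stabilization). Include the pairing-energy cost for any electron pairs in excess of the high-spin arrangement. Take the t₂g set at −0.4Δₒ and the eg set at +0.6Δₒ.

-340

With Δₒ > P the complex is low-spin.
That gives t₂g⁶ eg¹.
Orbital CFSE = -1.8Δₒ = -1.8 × 344 = -619 kJ/mol.
Excess pairs vs high-spin: 3 − 2 = 1; pairing cost = +279 kJ/mol.
Net CFSE = -619 + 279 = -340 kJ/mol.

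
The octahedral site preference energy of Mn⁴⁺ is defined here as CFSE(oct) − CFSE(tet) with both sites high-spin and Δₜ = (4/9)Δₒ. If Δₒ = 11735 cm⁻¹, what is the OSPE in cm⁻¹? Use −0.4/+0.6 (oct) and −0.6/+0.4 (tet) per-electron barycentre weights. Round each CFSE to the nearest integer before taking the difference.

-9910

Mn⁴⁺: group 7, so d-count = 7 − 4 = 3.
Octahedral (high-spin): t₂g³ eg⁰, CFSE = 3(−0.4) + 0(+0.6) = -1.2Δₒ = -1.2 × 11735 = -14082 cm⁻¹.
Tetrahedral e² t₂¹ gives -0.8Δₜ = -0.8 × (4/9) × 11735 = -4172 cm⁻¹.
OSPE = -14082 − (-4172) = -9910 cm⁻¹.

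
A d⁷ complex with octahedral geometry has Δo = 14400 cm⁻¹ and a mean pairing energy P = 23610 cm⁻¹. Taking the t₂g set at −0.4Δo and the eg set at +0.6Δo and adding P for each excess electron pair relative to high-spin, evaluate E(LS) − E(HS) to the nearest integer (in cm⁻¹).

9210

High-spin d⁷ fills as t₂g⁵ eg² with CFSE 5(−0.4) + 2(+0.6) = -0.8Δo = -11520 cm⁻¹.
Low-spin: t₂g⁶ eg¹, orbital CFSE = -1.8Δo = -25920 cm⁻¹; plus 1 excess pair × P = +23610 cm⁻¹; total -2310 cm⁻¹.
E(LS) − E(HS) = -2310 − (-11520) = 9210 cm⁻¹.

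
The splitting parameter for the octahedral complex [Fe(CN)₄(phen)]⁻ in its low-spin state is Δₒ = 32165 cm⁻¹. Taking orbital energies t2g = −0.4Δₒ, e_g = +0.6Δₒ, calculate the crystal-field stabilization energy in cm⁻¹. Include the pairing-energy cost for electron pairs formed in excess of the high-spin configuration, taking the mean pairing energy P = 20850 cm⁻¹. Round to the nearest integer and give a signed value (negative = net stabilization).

Ligand charges: 4×(-1) from CN⁻ and 1×(+0) from phen sum to -4; with overall charge -1, Fe is +3.
Fe³⁺: group 8, so d-count = 8 − 3 = 5.
The d⁵ electrons fill as t2g^5 e_g^0.
The orbital stabilization is -2.0Δₒ = -2.0 × 32165 = -64330 cm⁻¹.
Pairing penalty: 2 pairs vs 0 in the high-spin reference → 2 extra × P = 41700 cm⁻¹.
Net CFSE = -64330 + 41700 = -22630 cm⁻¹.

-22630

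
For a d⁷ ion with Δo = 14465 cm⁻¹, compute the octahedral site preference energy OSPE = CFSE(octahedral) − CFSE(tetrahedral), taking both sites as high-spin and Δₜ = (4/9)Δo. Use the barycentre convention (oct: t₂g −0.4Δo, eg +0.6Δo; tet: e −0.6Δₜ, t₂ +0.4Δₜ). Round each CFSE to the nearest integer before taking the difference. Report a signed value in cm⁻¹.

Octahedral (high-spin): t2g^5 e_g^2, CFSE = 5(−0.4) + 2(+0.6) = -0.8Δo = -0.8 × 14465 = -11572 cm⁻¹.
Tetrahedral: e^4 t2^3, CFSE = 4(−0.6) + 3(+0.4) = -1.2Δₜ = -1.2 × (4/9) × 14465 = -7715 cm⁻¹.
OSPE = -11572 − (-7715) = -3857 cm⁻¹.

-3857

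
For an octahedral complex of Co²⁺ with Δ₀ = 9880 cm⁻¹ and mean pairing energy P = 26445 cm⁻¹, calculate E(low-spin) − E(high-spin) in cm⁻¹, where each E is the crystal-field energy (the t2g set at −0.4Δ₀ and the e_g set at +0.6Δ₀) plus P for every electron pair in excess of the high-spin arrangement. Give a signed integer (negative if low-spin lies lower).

Group 9 minus oxidation state +2 gives a d⁷ configuration for Co²⁺.
High-spin d⁷ fills as t2g^5 e_g^2 with CFSE 5(−0.4) + 2(+0.6) = -0.8Δ₀ = -7904 cm⁻¹.
Low-spin t2g^6 e_g^1 gives -1.8Δ₀ = -17784 cm⁻¹, but forming 1 extra pair costs 1P = 26445 cm⁻¹, so E(LS) = -17784 + 26445 = 8661 cm⁻¹.
The difference is 8661 − (-7904) = 16565 cm⁻¹, so high-spin lies lower.

16565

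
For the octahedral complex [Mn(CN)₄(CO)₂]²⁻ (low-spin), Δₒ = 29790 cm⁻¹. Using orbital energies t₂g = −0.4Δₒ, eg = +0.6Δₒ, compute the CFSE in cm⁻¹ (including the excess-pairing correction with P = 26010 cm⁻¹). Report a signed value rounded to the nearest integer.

-7560

Ligand charges: 4×(-1) from CN⁻ and 2×(+0) from CO sum to -4; with overall charge -2, Mn is +2.
Mn²⁺: group 7, so d-count = 7 − 2 = 5.
Electron filling gives t₂g⁵ eg⁰.
Orbital CFSE = 5(-0.4) + 0(0.6) = -2.0Δₒ = -2.0 × 29790 = -59580 cm⁻¹.
Relative to high-spin t₂g³ eg² (0 paired), the low-spin configuration has 2 additional pairs, contributing +2 × 26010 = +52020 cm⁻¹.
Overall CFSE = -59580 + 52020 = -7560 cm⁻¹.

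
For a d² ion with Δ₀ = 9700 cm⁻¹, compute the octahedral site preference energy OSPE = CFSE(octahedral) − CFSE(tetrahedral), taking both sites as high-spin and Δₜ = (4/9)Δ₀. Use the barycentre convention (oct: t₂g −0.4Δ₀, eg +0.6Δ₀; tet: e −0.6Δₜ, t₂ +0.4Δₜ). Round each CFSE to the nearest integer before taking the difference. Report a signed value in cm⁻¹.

-2587

In an octahedral site d² (HS) is t2g^2 e_g^0, giving CFSE(oct) = -0.8Δ₀ = -7760 cm⁻¹.
Tetrahedral e^2 t2^0 gives -1.2Δₜ = -1.2 × (4/9) × 9700 = -5173 cm⁻¹.
OSPE = -7760 − (-5173) = -2587 cm⁻¹.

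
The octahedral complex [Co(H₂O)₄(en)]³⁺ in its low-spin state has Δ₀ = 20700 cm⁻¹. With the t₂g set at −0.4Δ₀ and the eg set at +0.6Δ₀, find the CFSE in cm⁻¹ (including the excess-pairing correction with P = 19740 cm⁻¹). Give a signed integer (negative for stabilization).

Ligand charges: 4×(+0) from H₂O and 1×(+0) from en sum to +0; with overall charge +3, Co is +3.
Group 9 minus oxidation state +3 gives a d⁶ configuration for Co³⁺.
Configuration: t₂g⁶ eg⁰.
Orbital CFSE = 6(-0.4) + 0(0.6) = -2.4Δ₀ = -2.4 × 20700 = -49680 cm⁻¹.
Pairing penalty: 3 pairs vs 1 in the high-spin reference → 2 extra × P = 39480 cm⁻¹.
Combining: -49680 + 39480 = -10200 cm⁻¹.

-10200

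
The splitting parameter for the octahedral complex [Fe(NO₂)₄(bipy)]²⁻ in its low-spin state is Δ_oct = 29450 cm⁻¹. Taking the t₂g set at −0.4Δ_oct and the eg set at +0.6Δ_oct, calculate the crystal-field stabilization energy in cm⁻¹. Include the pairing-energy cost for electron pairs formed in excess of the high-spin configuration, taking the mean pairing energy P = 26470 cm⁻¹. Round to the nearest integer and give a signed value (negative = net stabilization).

-17740

Ligand charges: 4×(-1) from NO₂⁻ and 1×(+0) from bipy sum to -4; with overall charge -2, Fe is +2.
Fe²⁺: group 8, so d-count = 8 − 2 = 6.
The d⁶ electrons fill as t₂g⁶ eg⁰.
The orbital stabilization is -2.4Δ_oct = -2.4 × 29450 = -70680 cm⁻¹.
Pairing penalty: 3 pairs vs 1 in the high-spin reference → 2 extra × P = 52940 cm⁻¹.
Net CFSE = -70680 + 52940 = -17740 cm⁻¹.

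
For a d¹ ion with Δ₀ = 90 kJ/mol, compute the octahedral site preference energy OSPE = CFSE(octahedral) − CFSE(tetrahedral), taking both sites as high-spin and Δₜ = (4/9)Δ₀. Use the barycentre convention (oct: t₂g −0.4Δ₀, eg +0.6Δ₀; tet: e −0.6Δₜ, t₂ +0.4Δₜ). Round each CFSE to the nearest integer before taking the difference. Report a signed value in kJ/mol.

In an octahedral site d¹ (HS) is t₂g¹ eg⁰, giving CFSE(oct) = -0.4Δ₀ = -36 kJ/mol.
Tetrahedral e¹ t₂⁰ gives -0.6Δₜ = -0.6 × (4/9) × 90 = -24 kJ/mol.
OSPE = CFSE(oct) − CFSE(tet) = -36 − (-24) = -12 kJ/mol.

-12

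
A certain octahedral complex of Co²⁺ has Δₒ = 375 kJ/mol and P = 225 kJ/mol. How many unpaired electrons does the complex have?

1

Co²⁺: group 9, so d-count = 9 − 2 = 7.
Here Δₒ > P (375 > 225), so the low-spin state is favoured.
Configuration: t₂g⁶ eg¹.
Unpaired electrons: 1.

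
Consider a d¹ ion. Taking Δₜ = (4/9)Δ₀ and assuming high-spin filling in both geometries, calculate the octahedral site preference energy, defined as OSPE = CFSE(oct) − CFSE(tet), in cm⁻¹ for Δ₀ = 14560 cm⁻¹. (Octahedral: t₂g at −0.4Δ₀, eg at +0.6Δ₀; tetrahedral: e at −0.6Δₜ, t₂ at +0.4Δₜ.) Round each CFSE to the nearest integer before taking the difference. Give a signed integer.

-1941

Octahedral (high-spin): t2g^1 e_g^0, CFSE = 1(−0.4) + 0(+0.6) = -0.4Δ₀ = -0.4 × 14560 = -5824 cm⁻¹.
Tetrahedral: e^1 t2^0, CFSE = 1(−0.6) + 0(+0.4) = -0.6Δₜ = -0.6 × (4/9) × 14560 = -3883 cm⁻¹.
OSPE = -5824 − (-3883) = -1941 cm⁻¹.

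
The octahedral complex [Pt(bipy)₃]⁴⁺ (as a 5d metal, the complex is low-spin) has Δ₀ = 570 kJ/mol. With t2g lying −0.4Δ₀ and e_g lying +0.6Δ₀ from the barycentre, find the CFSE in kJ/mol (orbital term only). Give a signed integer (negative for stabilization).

-1368

bipy is neutral, so the +4 overall charge sits on Pt: oxidation state +4.
Pt sits in group 10; removing 4 electrons leaves Pt⁴⁺ with 10 − 4 = 6 d electrons.
The d⁶ electrons fill as t2g^6 e_g^0.
CFSE(orbital) = 6×(-0.4Δ₀) + 0×(0.6Δ₀) = -2.4Δ₀; with Δ₀ = 570 kJ/mol that is -1368 kJ/mol.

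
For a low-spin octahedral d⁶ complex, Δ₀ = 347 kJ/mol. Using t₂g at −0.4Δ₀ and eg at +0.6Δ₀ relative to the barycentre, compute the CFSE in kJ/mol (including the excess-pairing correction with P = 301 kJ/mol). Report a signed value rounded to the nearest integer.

-231

The d⁶ electrons fill as t₂g⁶ eg⁰.
Orbital CFSE = 6(-0.4) + 0(0.6) = -2.4Δ₀ = -2.4 × 347 = -833 kJ/mol.
High-spin d⁶ would be t₂g⁴ eg² with 1 pair; low-spin has 3, so 2 excess pairs cost +2P = +602 kJ/mol.
Overall CFSE = -833 + 602 = -231 kJ/mol.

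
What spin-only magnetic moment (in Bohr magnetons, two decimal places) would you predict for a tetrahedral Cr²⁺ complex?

Cr sits in group 6; removing 2 electrons leaves Cr²⁺ with 6 − 2 = 4 d electrons.
Tetrahedral splitting is small, so the complex is high-spin.
Configuration: e² t₂² → 4 unpaired electrons.
μ(spin-only) = √[4(4+2)] = √24 ≈ 4.90 Bohr magnetons.

4.90 Bohr magnetons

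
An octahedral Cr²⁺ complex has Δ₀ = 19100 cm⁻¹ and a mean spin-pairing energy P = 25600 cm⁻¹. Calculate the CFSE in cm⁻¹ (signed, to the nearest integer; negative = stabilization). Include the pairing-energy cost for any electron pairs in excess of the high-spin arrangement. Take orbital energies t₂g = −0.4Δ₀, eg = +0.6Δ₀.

Cr²⁺: group 6, so d-count = 6 − 2 = 4.
Here Δ₀ < P (19100 < 25600), so the high-spin state is favoured.
Configuration: t₂g³ eg¹.
Orbital CFSE = -0.6Δ₀ = -0.6 × 19100 = -11460 cm⁻¹.
High-spin has no excess pairs, so no pairing correction applies.

-11460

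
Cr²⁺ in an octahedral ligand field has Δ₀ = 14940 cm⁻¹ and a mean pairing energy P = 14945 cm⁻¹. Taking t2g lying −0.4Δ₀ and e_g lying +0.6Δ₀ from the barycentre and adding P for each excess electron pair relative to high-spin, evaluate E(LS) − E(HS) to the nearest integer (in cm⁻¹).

5

Group 6 minus oxidation state +2 gives a d⁴ configuration for Cr²⁺.
High-spin d⁴ fills as t2g^3 e_g^1 with CFSE 3(−0.4) + 1(+0.6) = -0.6Δ₀ = -8964 cm⁻¹.
For low-spin the configuration is t2g^4 e_g^0: orbital energy -1.6 × 14940 = -23904 cm⁻¹, and 1 additional pair relative to high-spin adds 14945 cm⁻¹, giving -8959 cm⁻¹.
The difference is -8959 − (-8964) = 5 cm⁻¹, so high-spin lies lower.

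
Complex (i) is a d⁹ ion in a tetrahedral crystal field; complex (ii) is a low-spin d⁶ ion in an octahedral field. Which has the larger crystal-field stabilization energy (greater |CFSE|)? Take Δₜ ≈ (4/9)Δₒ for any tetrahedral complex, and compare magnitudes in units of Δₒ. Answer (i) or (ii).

(ii)

(i): Tetrahedral splitting is small, so the complex is high-spin; e^4 t2^5, CFSE = -0.4Δₜ ≈ -0.18Δₒ.
(ii): t₂g⁶ eg⁰, CFSE = -2.4Δₒ.
So (ii) has the larger |CFSE|.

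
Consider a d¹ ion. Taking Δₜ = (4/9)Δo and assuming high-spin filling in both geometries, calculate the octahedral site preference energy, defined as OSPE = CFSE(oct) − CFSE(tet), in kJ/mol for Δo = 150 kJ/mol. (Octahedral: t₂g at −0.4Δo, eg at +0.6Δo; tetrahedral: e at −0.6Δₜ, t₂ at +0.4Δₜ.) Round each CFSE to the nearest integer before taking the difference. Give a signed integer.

Octahedral (high-spin): t2g^1 e_g^0, CFSE = 1(−0.4) + 0(+0.6) = -0.4Δo = -0.4 × 150 = -60 kJ/mol.
Tetrahedral: e^1 t2^0, CFSE = 1(−0.6) + 0(+0.4) = -0.6Δₜ = -0.6 × (4/9) × 150 = -40 kJ/mol.
OSPE = CFSE(oct) − CFSE(tet) = -60 − (-40) = -20 kJ/mol.

-20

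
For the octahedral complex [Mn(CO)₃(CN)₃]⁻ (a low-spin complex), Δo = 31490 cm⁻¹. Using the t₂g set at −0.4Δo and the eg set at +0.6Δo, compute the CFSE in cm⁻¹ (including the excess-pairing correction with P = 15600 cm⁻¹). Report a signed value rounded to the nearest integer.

-31780

Ligand charges: 3×(+0) from CO and 3×(-1) from CN⁻ sum to -3; with overall charge -1, Mn is +2.
Mn sits in group 7; removing 2 electrons leaves Mn²⁺ with 7 − 2 = 5 d electrons.
The d⁵ electrons fill as t₂g⁵ eg⁰.
CFSE(orbital) = 5×(-0.4Δo) + 0×(0.6Δo) = -2.0Δo; with Δo = 31490 cm⁻¹ that is -62980 cm⁻¹.
Pairing penalty: 2 pairs vs 0 in the high-spin reference → 2 extra × P = 31200 cm⁻¹.
Net CFSE = -62980 + 31200 = -31780 cm⁻¹.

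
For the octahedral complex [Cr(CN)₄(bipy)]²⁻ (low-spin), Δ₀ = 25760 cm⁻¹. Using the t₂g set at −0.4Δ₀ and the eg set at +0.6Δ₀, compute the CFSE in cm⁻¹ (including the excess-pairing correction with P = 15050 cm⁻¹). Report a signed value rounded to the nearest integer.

Ligand charges: 4×(-1) from CN⁻ and 1×(+0) from bipy sum to -4; with overall charge -2, Cr is +2.
Cr²⁺: group 6, so d-count = 6 − 2 = 4.
Electron filling gives t₂g⁴ eg⁰.
CFSE(orbital) = 4×(-0.4Δ₀) + 0×(0.6Δ₀) = -1.6Δ₀; with Δ₀ = 25760 cm⁻¹ that is -41216 cm⁻¹.
Relative to high-spin t₂g³ eg¹ (0 paired), the low-spin configuration has 1 additional pair, contributing +1 × 15050 = +15050 cm⁻¹.
Net CFSE = -41216 + 15050 = -26166 cm⁻¹.

-26166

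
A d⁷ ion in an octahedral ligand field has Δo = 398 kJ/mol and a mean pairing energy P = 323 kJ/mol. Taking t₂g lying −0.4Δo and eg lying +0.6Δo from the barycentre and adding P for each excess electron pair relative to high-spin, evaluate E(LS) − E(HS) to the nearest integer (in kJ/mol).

-75

In the high-spin limit (t₂g⁵ eg²) the orbital term is -0.8Δo = -318 kJ/mol, with no excess pairing.
For low-spin the configuration is t₂g⁶ eg¹: orbital energy -1.8 × 398 = -716 kJ/mol, and 1 additional pair relative to high-spin adds 323 kJ/mol, giving -393 kJ/mol.
The difference is -393 − (-318) = -75 kJ/mol, so low-spin lies lower.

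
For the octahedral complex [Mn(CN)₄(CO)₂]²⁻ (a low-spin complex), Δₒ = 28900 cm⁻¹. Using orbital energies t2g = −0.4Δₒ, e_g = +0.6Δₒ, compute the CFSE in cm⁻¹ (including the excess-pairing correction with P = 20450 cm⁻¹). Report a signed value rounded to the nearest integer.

Ligand charges: 4×(-1) from CN⁻ and 2×(+0) from CO sum to -4; with overall charge -2, Mn is +2.
Mn sits in group 7; removing 2 electrons leaves Mn²⁺ with 7 − 2 = 5 d electrons.
Configuration: t2g^5 e_g^0.
CFSE(orbital) = 5×(-0.4Δₒ) + 0×(0.6Δₒ) = -2.0Δₒ; with Δₒ = 28900 cm⁻¹ that is -57800 cm⁻¹.
High-spin d⁵ would be t2g^3 e_g^2 with 0 pairs; low-spin has 2, so 2 excess pairs cost +2P = +40900 cm⁻¹.
Overall CFSE = -57800 + 40900 = -16900 cm⁻¹.

-16900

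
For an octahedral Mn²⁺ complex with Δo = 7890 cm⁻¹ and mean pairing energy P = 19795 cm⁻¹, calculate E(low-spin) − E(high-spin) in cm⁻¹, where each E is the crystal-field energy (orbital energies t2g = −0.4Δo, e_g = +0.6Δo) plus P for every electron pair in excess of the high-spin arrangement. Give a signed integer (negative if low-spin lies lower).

23810

Mn is in group 7, so Mn²⁺ is d⁵ (7 − 2 = 5).
In the high-spin limit (t2g^3 e_g^2) the orbital term is 0.0Δo = 0 cm⁻¹, with no excess pairing.
Low-spin: t2g^5 e_g^0, orbital CFSE = -2.0Δo = -15780 cm⁻¹; plus 2 excess pairs × P = +39590 cm⁻¹; total 23810 cm⁻¹.
The difference is 23810 − (0) = 23810 cm⁻¹, so high-spin lies lower.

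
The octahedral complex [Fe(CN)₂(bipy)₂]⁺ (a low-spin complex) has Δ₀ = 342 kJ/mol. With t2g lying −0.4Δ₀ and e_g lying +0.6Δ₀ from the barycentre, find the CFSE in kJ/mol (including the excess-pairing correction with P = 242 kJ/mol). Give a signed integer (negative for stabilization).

-200

Ligand charges: 2×(-1) from CN⁻ and 2×(+0) from bipy sum to -2; with overall charge +1, Fe is +3.
Fe is in group 8, so Fe³⁺ is d⁵ (8 − 3 = 5).
The d⁵ electrons fill as t2g^5 e_g^0.
The orbital stabilization is -2.0Δ₀ = -2.0 × 342 = -684 kJ/mol.
Relative to high-spin t2g^3 e_g^2 (0 paired), the low-spin configuration has 2 additional pairs, contributing +2 × 242 = +484 kJ/mol.
Overall CFSE = -684 + 484 = -200 kJ/mol.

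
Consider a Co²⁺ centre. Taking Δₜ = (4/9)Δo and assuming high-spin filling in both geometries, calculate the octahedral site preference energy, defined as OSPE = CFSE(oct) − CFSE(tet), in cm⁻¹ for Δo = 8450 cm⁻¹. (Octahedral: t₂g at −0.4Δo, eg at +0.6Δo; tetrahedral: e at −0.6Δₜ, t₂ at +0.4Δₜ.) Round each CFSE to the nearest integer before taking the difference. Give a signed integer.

Co²⁺: group 9, so d-count = 9 − 2 = 7.
Octahedral high-spin t2g^5 e_g^2: CFSE = -0.8 × 8450 = -6760 cm⁻¹.
In a tetrahedral site the filling is e^4 t2^3: CFSE(tet) = -1.2Δₜ = -1.2 × (4/9)(8450) = -4507 cm⁻¹.
Subtracting, OSPE = -6760 − (-4507) = -2253 cm⁻¹.

-2253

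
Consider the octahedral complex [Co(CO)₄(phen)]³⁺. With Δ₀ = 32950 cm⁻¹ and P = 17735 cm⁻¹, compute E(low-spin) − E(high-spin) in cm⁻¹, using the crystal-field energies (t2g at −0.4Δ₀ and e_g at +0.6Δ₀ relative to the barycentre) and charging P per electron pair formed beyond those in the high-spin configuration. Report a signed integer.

Ligand charges: 4×(+0) from CO and 1×(+0) from phen sum to +0; with overall charge +3, Co is +3.
Co sits in group 9; removing 3 electrons leaves Co³⁺ with 9 − 3 = 6 d electrons.
High-spin: t2g^4 e_g^2, CFSE = -0.4Δ₀ = -13180 cm⁻¹.
For low-spin the configuration is t2g^6 e_g^0: orbital energy -2.4 × 32950 = -79080 cm⁻¹, and 2 additional pairs relative to high-spin add 35470 cm⁻¹, giving -43610 cm⁻¹.
The difference is -43610 − (-13180) = -30430 cm⁻¹, so low-spin lies lower.

-30430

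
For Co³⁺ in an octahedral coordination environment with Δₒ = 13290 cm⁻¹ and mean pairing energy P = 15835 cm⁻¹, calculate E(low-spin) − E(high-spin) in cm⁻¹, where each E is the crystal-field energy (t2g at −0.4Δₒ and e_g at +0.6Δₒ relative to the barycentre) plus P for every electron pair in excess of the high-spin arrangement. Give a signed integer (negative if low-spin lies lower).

Group 9 minus oxidation state +3 gives a d⁶ configuration for Co³⁺.
In the high-spin limit (t2g^4 e_g^2) the orbital term is -0.4Δₒ = -5316 cm⁻¹, with no excess pairing.
For low-spin the configuration is t2g^6 e_g^0: orbital energy -2.4 × 13290 = -31896 cm⁻¹, and 2 additional pairs relative to high-spin add 31670 cm⁻¹, giving -226 cm⁻¹.
Thus E(LS) − E(HS) = 5090 cm⁻¹.

5090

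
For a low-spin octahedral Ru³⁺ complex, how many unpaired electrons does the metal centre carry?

1

Group 8 minus oxidation state +3 gives a d⁵ configuration for Ru³⁺.
Configuration: t₂g⁵ eg⁰, giving 1 unpaired electron.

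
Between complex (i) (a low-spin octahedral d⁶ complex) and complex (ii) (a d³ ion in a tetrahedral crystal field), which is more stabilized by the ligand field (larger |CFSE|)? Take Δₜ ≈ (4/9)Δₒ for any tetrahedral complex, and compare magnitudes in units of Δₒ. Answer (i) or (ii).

(i)

(i): t₂g⁶ eg⁰, CFSE = -2.4Δₒ.
(ii): Tetrahedral splitting is small, so the complex is high-spin; e² t₂¹, CFSE = -0.8Δₜ ≈ -0.36Δₒ.
So (i) has the larger |CFSE|.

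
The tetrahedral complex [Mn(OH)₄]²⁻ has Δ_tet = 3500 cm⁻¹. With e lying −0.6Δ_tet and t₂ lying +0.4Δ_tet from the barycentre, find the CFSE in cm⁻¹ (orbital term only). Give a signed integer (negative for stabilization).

0

Each OH⁻ contributes -1; 4 × (-1) = -4. With overall charge -2, Mn is in the +2 oxidation state.
Mn sits in group 7; removing 2 electrons leaves Mn²⁺ with 7 − 2 = 5 d electrons.
Tetrahedral fields are weak (Δₜ ≈ 4/9 Δₒ), so electrons fill high-spin.
Electron filling gives e² t₂³.
Orbital CFSE = 2(-0.6) + 3(0.4) = 0.0Δ_tet = 0.0 × 3500 = 0 cm⁻¹.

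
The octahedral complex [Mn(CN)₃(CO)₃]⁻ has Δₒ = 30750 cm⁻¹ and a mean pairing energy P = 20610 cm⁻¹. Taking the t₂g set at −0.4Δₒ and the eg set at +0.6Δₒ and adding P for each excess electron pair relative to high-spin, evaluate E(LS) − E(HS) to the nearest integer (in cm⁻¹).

-20280

Ligand charges: 3×(-1) from CN⁻ and 3×(+0) from CO sum to -3; with overall charge -1, Mn is +2.
Mn²⁺: group 7, so d-count = 7 − 2 = 5.
High-spin d⁵ fills as t₂g³ eg² with CFSE 3(−0.4) + 2(+0.6) = 0.0Δₒ = 0 cm⁻¹.
Low-spin: t₂g⁵ eg⁰, orbital CFSE = -2.0Δₒ = -61500 cm⁻¹; plus 2 excess pairs × P = +41220 cm⁻¹; total -20280 cm⁻¹.
E(LS) − E(HS) = -20280 − (0) = -20280 cm⁻¹.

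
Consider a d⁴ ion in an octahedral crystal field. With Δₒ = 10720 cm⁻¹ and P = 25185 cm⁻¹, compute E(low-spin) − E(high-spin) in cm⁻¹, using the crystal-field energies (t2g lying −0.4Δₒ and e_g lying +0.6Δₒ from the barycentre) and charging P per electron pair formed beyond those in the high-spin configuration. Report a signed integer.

High-spin d⁴ fills as t2g^3 e_g^1 with CFSE 3(−0.4) + 1(+0.6) = -0.6Δₒ = -6432 cm⁻¹.
For low-spin the configuration is t2g^4 e_g^0: orbital energy -1.6 × 10720 = -17152 cm⁻¹, and 1 additional pair relative to high-spin adds 25185 cm⁻¹, giving 8033 cm⁻¹.
Thus E(LS) − E(HS) = 14465 cm⁻¹.

14465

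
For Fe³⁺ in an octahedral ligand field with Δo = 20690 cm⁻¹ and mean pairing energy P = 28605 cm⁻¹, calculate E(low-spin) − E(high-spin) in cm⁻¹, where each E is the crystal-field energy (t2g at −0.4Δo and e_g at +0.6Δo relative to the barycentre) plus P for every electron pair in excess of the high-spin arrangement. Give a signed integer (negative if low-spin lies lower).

15830

Fe³⁺: group 8, so d-count = 8 − 3 = 5.
In the high-spin limit (t2g^3 e_g^2) the orbital term is 0.0Δo = 0 cm⁻¹, with no excess pairing.
Low-spin t2g^5 e_g^0 gives -2.0Δo = -41380 cm⁻¹, but forming 2 extra pairs costs 2P = 57210 cm⁻¹, so E(LS) = -41380 + 57210 = 15830 cm⁻¹.
Thus E(LS) − E(HS) = 15830 cm⁻¹.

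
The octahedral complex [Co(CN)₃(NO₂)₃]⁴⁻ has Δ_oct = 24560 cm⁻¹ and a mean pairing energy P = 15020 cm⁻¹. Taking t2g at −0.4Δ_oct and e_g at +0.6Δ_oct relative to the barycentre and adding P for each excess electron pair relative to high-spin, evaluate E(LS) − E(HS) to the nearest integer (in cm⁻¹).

Ligand charges: 3×(-1) from CN⁻ and 3×(-1) from NO₂⁻ sum to -6; with overall charge -4, Co is +2.
Co sits in group 9; removing 2 electrons leaves Co²⁺ with 9 − 2 = 7 d electrons.
High-spin: t2g^5 e_g^2, CFSE = -0.8Δ_oct = -19648 cm⁻¹.
Low-spin t2g^6 e_g^1 gives -1.8Δ_oct = -44208 cm⁻¹, but forming 1 extra pair costs 1P = 15020 cm⁻¹, so E(LS) = -44208 + 15020 = -29188 cm⁻¹.
Thus E(LS) − E(HS) = -9540 cm⁻¹.

-9540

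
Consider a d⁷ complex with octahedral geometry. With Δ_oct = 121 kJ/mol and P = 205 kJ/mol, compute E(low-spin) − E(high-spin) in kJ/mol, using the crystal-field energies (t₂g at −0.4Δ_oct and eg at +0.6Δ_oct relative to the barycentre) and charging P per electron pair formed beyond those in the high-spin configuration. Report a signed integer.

84

In the high-spin limit (t₂g⁵ eg²) the orbital term is -0.8Δ_oct = -97 kJ/mol, with no excess pairing.
Low-spin t₂g⁶ eg¹ gives -1.8Δ_oct = -218 kJ/mol, but forming 1 extra pair costs 1P = 205 kJ/mol, so E(LS) = -218 + 205 = -13 kJ/mol.
Thus E(LS) − E(HS) = 84 kJ/mol.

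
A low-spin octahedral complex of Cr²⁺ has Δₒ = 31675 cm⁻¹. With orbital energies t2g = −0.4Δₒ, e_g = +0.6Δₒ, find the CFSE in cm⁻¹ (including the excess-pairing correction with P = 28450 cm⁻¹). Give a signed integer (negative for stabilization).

Cr²⁺: group 6, so d-count = 6 − 2 = 4.
The d⁴ electrons fill as t2g^4 e_g^0.
The orbital stabilization is -1.6Δₒ = -1.6 × 31675 = -50680 cm⁻¹.
Pairing penalty: 1 pair vs 0 in the high-spin reference → 1 extra × P = 28450 cm⁻¹.
Overall CFSE = -50680 + 28450 = -22230 cm⁻¹.

-22230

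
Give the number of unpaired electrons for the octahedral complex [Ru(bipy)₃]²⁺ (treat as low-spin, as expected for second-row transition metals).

bipy is neutral, so the +2 overall charge sits on Ru: oxidation state +2.
Ru is in group 8, so Ru²⁺ is d⁶ (8 − 2 = 6).
Configuration: t₂g⁶ eg⁰, giving 0 unpaired electrons.

0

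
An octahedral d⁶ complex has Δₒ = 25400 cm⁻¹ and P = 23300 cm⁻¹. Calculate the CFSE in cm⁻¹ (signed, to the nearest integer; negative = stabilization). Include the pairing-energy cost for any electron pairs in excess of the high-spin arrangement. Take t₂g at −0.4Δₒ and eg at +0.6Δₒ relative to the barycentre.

-14360

With Δₒ > P the complex is low-spin.
Configuration: t₂g⁶ eg⁰.
Orbital CFSE = -2.4Δₒ = -2.4 × 25400 = -60960 cm⁻¹.
Excess pairs vs high-spin: 3 − 1 = 2; pairing cost = +46600 cm⁻¹.
Net CFSE = -60960 + 46600 = -14360 cm⁻¹.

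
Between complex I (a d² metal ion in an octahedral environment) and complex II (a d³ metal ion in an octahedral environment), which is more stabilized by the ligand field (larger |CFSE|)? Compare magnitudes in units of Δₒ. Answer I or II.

II

I: t₂g² eg⁰, CFSE = -0.8Δₒ.
II: t2g^3 e_g^0, CFSE = -1.2Δₒ.
So II has the larger |CFSE|.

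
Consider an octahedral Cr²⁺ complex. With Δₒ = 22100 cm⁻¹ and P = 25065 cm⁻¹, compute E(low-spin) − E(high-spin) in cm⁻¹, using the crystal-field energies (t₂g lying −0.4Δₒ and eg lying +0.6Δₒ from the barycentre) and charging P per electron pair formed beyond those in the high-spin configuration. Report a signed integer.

Cr sits in group 6; removing 2 electrons leaves Cr²⁺ with 6 − 2 = 4 d electrons.
High-spin: t₂g³ eg¹, CFSE = -0.6Δₒ = -13260 cm⁻¹.
Low-spin: t₂g⁴ eg⁰, orbital CFSE = -1.6Δₒ = -35360 cm⁻¹; plus 1 excess pair × P = +25065 cm⁻¹; total -10295 cm⁻¹.
E(LS) − E(HS) = -10295 − (-13260) = 2965 cm⁻¹.

2965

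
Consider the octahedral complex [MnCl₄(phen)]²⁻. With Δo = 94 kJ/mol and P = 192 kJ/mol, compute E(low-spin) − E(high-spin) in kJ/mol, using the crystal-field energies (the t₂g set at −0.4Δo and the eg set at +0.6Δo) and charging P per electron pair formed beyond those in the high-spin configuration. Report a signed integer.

Ligand charges: 4×(-1) from Cl⁻ and 1×(+0) from phen sum to -4; with overall charge -2, Mn is +2.
Mn sits in group 7; removing 2 electrons leaves Mn²⁺ with 7 − 2 = 5 d electrons.
High-spin: t₂g³ eg², CFSE = 0.0Δo = 0 kJ/mol.
Low-spin t₂g⁵ eg⁰ gives -2.0Δo = -188 kJ/mol, but forming 2 extra pairs costs 2P = 384 kJ/mol, so E(LS) = -188 + 384 = 196 kJ/mol.
The difference is 196 − (0) = 196 kJ/mol, so high-spin lies lower.

196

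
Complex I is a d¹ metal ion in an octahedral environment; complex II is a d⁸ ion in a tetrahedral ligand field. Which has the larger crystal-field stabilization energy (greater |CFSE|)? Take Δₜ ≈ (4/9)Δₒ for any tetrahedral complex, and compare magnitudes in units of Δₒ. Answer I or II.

I: t2g^1 e_g^0, CFSE = -0.4Δₒ.
II: Tetrahedral splitting is small, so the complex is high-spin; e^4 t2^4, CFSE = -0.8Δₜ ≈ -0.36Δₒ.
So I has the larger |CFSE|.

I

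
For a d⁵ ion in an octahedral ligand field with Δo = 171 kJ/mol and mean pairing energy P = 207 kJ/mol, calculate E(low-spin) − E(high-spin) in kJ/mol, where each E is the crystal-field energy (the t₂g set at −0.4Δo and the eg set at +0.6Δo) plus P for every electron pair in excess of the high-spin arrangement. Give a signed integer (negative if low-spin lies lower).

72

High-spin d⁵ fills as t₂g³ eg² with CFSE 3(−0.4) + 2(+0.6) = 0.0Δo = 0 kJ/mol.
For low-spin the configuration is t₂g⁵ eg⁰: orbital energy -2.0 × 171 = -342 kJ/mol, and 2 additional pairs relative to high-spin add 414 kJ/mol, giving 72 kJ/mol.
The difference is 72 − (0) = 72 kJ/mol, so high-spin lies lower.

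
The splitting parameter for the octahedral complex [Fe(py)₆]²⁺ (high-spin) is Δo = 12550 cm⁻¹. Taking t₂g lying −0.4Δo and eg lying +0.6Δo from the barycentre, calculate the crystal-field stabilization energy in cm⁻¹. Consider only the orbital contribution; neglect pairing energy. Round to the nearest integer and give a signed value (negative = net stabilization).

-5020

py is neutral, so the +2 overall charge sits on Fe: oxidation state +2.
Fe²⁺: group 8, so d-count = 8 − 2 = 6.
The d⁶ electrons fill as t₂g⁴ eg².
CFSE(orbital) = 4×(-0.4Δo) + 2×(0.6Δo) = -0.4Δo; with Δo = 12550 cm⁻¹ that is -5020 cm⁻¹.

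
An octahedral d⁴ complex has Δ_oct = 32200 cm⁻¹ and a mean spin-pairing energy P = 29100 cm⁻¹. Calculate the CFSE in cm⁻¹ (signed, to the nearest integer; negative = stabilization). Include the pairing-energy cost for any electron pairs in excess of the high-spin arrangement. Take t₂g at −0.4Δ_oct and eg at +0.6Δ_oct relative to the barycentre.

-22420

Δ_oct > P, so pairing is preferred: the ground state is low-spin.
Configuration: t₂g⁴ eg⁰.
Orbital CFSE = -1.6Δ_oct = -1.6 × 32200 = -51520 cm⁻¹.
Excess pairs vs high-spin: 1 − 0 = 1; pairing cost = +29100 cm⁻¹.
Net CFSE = -51520 + 29100 = -22420 cm⁻¹.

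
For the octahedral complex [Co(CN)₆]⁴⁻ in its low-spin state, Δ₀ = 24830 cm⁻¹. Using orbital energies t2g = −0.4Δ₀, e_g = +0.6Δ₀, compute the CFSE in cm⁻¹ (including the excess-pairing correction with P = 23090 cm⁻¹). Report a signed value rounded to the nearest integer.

-21604

Each CN⁻ contributes -1; 6 × (-1) = -6. With overall charge -4, Co is in the +2 oxidation state.
Co²⁺: group 9, so d-count = 9 − 2 = 7.
Electron filling gives t2g^6 e_g^1.
CFSE(orbital) = 6×(-0.4Δ₀) + 1×(0.6Δ₀) = -1.8Δ₀; with Δ₀ = 24830 cm⁻¹ that is -44694 cm⁻¹.
Relative to high-spin t2g^5 e_g^2 (2 paired), the low-spin configuration has 1 additional pair, contributing +1 × 23090 = +23090 cm⁻¹.
Overall CFSE = -44694 + 23090 = -21604 cm⁻¹.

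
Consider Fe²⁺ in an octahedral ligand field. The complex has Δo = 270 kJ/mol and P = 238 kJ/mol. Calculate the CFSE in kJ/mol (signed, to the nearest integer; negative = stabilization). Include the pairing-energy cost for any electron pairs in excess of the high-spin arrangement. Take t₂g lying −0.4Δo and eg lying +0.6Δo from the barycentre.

Fe is in group 8, so Fe²⁺ is d⁶ (8 − 2 = 6).
Here Δo > P (270 > 238), so the low-spin state is favoured.
That gives t₂g⁶ eg⁰.
Orbital CFSE = -2.4Δo = -2.4 × 270 = -648 kJ/mol.
Excess pairs vs high-spin: 3 − 1 = 2; pairing cost = +476 kJ/mol.
Net CFSE = -648 + 476 = -172 kJ/mol.

-172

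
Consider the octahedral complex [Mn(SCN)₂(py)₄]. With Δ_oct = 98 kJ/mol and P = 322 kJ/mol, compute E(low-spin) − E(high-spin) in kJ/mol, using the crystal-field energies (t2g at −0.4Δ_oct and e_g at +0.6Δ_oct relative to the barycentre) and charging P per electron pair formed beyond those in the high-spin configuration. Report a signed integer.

448

Ligand charges: 2×(-1) from SCN⁻ and 4×(+0) from py sum to -2; with overall charge +0, Mn is +2.
Group 7 minus oxidation state +2 gives a d⁵ configuration for Mn²⁺.
High-spin: t2g^3 e_g^2, CFSE = 0.0Δ_oct = 0 kJ/mol.
Low-spin t2g^5 e_g^0 gives -2.0Δ_oct = -196 kJ/mol, but forming 2 extra pairs costs 2P = 644 kJ/mol, so E(LS) = -196 + 644 = 448 kJ/mol.
E(LS) − E(HS) = 448 − (0) = 448 kJ/mol.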